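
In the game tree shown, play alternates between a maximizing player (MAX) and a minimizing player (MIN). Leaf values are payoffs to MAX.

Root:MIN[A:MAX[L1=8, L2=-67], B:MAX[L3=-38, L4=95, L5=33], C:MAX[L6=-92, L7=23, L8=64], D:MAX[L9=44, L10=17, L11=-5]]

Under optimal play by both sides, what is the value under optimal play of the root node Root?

A (MAX): max(8, -67) = 8
B (MAX): max(-38, 95, 33) = 95
C (MAX): max(-92, 23, 64) = 64
D (MAX): max(44, 17, -5) = 44
Root (MIN): min(8, 95, 64, 44) = 8

8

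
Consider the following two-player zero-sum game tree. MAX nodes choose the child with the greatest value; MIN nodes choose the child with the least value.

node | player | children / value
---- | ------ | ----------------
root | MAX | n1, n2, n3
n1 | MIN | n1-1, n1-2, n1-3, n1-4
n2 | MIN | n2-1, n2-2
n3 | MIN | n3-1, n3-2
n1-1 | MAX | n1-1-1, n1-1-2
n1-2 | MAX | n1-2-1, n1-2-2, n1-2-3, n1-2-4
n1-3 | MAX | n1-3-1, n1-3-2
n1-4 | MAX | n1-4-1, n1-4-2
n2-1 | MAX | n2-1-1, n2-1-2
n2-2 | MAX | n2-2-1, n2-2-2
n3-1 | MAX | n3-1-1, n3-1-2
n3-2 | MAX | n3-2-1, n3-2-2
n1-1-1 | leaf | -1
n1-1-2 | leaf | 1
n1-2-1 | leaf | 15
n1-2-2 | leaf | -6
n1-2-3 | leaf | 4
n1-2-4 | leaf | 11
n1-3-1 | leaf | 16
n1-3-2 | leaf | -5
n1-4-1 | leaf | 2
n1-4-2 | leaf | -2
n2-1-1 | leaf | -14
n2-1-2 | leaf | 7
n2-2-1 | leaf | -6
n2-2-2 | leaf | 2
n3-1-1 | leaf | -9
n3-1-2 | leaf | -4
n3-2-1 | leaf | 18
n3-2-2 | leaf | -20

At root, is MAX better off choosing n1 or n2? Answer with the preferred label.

n2

n1-1 (MAX): max(-1, 1) = 1
n1-2 (MAX): max(15, -6, 4, 11) = 15
n1-3 (MAX): max(16, -5) = 16
n1-4 (MAX): max(2, -2) = 2
n1 (MIN): min(1, 15, 16, 2) = 1
n2-1 (MAX): max(-14, 7) = 7
n2-2 (MAX): max(-6, 2) = 2
n2 (MIN): min(7, 2) = 2
MAX prefers the higher value; n1=1, n2=2. n2 is better since 2 > 1.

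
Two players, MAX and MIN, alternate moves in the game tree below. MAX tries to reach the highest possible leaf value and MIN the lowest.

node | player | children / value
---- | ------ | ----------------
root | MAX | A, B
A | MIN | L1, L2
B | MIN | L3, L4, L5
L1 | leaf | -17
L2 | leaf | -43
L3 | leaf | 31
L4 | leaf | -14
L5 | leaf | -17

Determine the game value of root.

-17

A (MIN): min(-17, -43) = -43
B (MIN): min(31, -14, -17) = -17
root (MAX): max(-43, -17) = -17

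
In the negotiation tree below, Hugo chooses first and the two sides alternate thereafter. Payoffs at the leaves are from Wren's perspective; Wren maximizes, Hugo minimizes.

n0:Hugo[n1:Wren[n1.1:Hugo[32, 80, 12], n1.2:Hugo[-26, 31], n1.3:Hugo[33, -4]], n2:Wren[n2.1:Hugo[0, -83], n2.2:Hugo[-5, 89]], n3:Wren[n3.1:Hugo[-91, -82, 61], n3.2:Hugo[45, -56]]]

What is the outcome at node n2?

-5

n2.1 (Hugo): min(0, -83) = -83
n2.2 (Hugo): min(-5, 89) = -5
n2 (Wren): max(-83, -5) = -5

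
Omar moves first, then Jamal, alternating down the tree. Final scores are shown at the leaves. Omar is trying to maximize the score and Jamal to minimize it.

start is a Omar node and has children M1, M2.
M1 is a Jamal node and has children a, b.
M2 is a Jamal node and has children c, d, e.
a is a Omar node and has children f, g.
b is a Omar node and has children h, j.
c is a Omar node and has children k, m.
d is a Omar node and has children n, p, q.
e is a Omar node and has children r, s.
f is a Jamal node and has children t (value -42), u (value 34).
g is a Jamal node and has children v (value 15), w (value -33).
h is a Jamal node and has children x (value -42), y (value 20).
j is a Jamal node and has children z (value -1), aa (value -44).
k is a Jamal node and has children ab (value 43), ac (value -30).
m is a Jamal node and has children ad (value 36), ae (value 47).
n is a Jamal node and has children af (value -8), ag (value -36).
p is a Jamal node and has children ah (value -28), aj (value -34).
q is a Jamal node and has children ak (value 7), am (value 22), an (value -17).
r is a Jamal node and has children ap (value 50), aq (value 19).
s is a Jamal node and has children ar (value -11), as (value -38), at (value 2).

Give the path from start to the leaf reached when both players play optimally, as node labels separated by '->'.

start -> M2 -> d -> q -> an

f (Jamal): min(-42, 34) = -42
g (Jamal): min(15, -33) = -33
a (Omar): max(-42, -33) = -33
h (Jamal): min(-42, 20) = -42
j (Jamal): min(-1, -44) = -44
b (Omar): max(-42, -44) = -42
M1 (Jamal): min(-33, -42) = -42
k (Jamal): min(43, -30) = -30
m (Jamal): min(36, 47) = 36
c (Omar): max(-30, 36) = 36
n (Jamal): min(-8, -36) = -36
p (Jamal): min(-28, -34) = -34
q (Jamal): min(7, 22, -17) = -17
d (Omar): max(-36, -34, -17) = -17
r (Jamal): min(50, 19) = 19
s (Jamal): min(-11, -38, 2) = -38
e (Omar): max(19, -38) = 19
M2 (Jamal): min(36, -17, 19) = -17
start (Omar): max(-42, -17) = -17
At start, Omar picks M2 (highest: -17).
At M2, Jamal picks d (lowest: -17).
At d, Omar picks q (highest: -17).
At q, Jamal picks an (lowest: -17).
Terminal value -17.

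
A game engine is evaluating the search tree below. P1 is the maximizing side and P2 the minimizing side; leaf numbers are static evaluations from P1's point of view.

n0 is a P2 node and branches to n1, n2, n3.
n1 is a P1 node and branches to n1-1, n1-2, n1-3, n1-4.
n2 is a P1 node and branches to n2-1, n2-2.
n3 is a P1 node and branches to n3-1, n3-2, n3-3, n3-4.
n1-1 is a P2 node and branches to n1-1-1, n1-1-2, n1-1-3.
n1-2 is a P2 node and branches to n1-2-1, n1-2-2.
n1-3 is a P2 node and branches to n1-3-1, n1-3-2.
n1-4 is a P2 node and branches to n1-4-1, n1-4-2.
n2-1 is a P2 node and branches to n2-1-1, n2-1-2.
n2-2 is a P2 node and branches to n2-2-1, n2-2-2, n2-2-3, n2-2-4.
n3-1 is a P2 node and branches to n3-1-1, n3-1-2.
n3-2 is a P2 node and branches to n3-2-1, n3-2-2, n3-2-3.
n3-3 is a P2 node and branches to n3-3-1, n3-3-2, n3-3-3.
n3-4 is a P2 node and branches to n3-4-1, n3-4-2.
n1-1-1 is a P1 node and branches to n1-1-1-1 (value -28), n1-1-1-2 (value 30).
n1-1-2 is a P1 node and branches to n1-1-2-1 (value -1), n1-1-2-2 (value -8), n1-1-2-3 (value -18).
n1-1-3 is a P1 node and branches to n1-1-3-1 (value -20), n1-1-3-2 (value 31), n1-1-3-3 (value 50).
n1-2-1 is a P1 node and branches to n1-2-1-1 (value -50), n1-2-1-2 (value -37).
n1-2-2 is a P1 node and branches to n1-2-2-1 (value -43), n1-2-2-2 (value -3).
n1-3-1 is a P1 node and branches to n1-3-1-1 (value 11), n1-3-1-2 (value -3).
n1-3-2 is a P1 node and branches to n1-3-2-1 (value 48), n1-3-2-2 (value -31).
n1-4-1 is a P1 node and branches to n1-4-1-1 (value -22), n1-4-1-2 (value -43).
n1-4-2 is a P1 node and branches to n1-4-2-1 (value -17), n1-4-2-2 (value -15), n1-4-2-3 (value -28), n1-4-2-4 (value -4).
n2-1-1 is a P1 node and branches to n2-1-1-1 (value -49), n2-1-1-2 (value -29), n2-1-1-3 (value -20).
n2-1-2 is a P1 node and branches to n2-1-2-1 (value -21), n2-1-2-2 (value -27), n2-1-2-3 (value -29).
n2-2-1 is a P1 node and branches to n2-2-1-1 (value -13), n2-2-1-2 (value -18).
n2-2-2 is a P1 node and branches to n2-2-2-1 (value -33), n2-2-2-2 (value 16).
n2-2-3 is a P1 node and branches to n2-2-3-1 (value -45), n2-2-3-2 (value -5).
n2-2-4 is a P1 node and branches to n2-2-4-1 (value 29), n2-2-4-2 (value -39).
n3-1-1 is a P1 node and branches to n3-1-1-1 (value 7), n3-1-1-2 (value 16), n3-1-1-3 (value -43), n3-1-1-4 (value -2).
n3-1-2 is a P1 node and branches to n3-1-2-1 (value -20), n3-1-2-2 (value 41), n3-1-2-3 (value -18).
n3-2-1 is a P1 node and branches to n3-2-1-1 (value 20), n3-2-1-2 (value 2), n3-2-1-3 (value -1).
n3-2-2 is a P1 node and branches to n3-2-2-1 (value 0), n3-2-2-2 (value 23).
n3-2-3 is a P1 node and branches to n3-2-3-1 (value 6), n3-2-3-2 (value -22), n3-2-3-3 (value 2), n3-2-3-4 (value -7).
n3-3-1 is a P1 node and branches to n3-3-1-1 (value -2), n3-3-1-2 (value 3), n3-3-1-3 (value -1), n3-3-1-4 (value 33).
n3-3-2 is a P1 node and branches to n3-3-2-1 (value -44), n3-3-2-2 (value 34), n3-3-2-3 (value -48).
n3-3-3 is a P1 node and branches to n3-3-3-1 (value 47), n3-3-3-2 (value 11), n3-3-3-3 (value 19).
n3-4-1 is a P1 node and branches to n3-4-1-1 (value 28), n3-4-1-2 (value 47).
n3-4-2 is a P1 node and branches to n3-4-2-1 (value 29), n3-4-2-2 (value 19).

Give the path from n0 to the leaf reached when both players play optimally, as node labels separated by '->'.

n0 -> n2 -> n2-2 -> n2-2-1 -> n2-2-1-1

n1-1-1 (P1): max(-28, 30) = 30
n1-1-2 (P1): max(-1, -8, -18) = -1
n1-1-3 (P1): max(-20, 31, 50) = 50
n1-1 (P2): min(30, -1, 50) = -1
n1-2-1 (P1): max(-50, -37) = -37
n1-2-2 (P1): max(-43, -3) = -3
n1-2 (P2): min(-37, -3) = -37
n1-3-1 (P1): max(11, -3) = 11
n1-3-2 (P1): max(48, -31) = 48
n1-3 (P2): min(11, 48) = 11
n1-4-1 (P1): max(-22, -43) = -22
n1-4-2 (P1): max(-17, -15, -28, -4) = -4
n1-4 (P2): min(-22, -4) = -22
n1 (P1): max(-1, -37, 11, -22) = 11
n2-1-1 (P1): max(-49, -29, -20) = -20
n2-1-2 (P1): max(-21, -27, -29) = -21
n2-1 (P2): min(-20, -21) = -21
n2-2-1 (P1): max(-13, -18) = -13
n2-2-2 (P1): max(-33, 16) = 16
n2-2-3 (P1): max(-45, -5) = -5
n2-2-4 (P1): max(29, -39) = 29
n2-2 (P2): min(-13, 16, -5, 29) = -13
n2 (P1): max(-21, -13) = -13
n3-1-1 (P1): max(7, 16, -43, -2) = 16
n3-1-2 (P1): max(-20, 41, -18) = 41
n3-1 (P2): min(16, 41) = 16
n3-2-1 (P1): max(20, 2, -1) = 20
n3-2-2 (P1): max(0, 23) = 23
n3-2-3 (P1): max(6, -22, 2, -7) = 6
n3-2 (P2): min(20, 23, 6) = 6
n3-3-1 (P1): max(-2, 3, -1, 33) = 33
n3-3-2 (P1): max(-44, 34, -48) = 34
n3-3-3 (P1): max(47, 11, 19) = 47
n3-3 (P2): min(33, 34, 47) = 33
n3-4-1 (P1): max(28, 47) = 47
n3-4-2 (P1): max(29, 19) = 29
n3-4 (P2): min(47, 29) = 29
n3 (P1): max(16, 6, 33, 29) = 33
n0 (P2): min(11, -13, 33) = -13
At n0, P2 picks n2 (lowest: -13).
At n2, P1 picks n2-2 (highest: -13).
At n2-2, P2 picks n2-2-1 (lowest: -13).
At n2-2-1, P1 picks n2-2-1-1 (highest: -13).
Terminal value -13.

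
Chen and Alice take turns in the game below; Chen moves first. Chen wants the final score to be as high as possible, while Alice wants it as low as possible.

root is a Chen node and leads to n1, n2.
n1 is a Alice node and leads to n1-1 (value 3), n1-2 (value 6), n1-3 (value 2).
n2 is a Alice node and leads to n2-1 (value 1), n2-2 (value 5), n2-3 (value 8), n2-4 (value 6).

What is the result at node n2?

1

n2 (Alice): min(1, 5, 8, 6) = 1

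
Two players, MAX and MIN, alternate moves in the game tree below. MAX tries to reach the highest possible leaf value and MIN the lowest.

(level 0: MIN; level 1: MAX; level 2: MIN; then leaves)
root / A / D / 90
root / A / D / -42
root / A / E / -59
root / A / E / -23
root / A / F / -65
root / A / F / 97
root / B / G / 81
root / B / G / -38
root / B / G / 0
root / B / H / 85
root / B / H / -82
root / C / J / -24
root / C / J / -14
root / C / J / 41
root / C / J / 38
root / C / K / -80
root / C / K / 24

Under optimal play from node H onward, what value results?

-82

H (MIN): min(85, -82) = -82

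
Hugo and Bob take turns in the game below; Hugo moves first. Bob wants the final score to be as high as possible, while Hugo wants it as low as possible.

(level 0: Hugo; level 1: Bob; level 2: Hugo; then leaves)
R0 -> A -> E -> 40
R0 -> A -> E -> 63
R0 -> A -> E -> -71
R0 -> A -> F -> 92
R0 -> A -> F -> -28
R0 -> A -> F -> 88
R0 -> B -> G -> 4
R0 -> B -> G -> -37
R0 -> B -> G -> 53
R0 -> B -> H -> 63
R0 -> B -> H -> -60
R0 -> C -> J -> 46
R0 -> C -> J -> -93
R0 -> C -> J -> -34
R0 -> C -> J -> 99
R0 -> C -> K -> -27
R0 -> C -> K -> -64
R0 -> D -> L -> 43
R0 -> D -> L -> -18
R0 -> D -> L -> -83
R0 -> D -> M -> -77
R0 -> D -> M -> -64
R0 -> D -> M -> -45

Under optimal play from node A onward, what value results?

-28

E (Hugo): min(40, 63, -71) = -71
F (Hugo): min(92, -28, 88) = -28
A (Bob): max(-71, -28) = -28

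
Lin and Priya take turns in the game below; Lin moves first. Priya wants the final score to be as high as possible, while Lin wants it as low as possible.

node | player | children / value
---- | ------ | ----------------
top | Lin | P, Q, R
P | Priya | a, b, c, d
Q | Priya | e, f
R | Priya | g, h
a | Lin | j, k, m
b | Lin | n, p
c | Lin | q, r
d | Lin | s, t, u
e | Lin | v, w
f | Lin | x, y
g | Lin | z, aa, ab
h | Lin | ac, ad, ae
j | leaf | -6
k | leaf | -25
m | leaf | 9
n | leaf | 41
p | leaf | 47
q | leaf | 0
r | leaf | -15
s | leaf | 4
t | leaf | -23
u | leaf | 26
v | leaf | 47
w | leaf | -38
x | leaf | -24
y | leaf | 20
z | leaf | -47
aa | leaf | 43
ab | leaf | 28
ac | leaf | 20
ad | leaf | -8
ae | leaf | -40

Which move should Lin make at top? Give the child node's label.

a (Lin): min(-6, -25, 9) = -25
b (Lin): min(41, 47) = 41
c (Lin): min(0, -15) = -15
d (Lin): min(4, -23, 26) = -23
P (Priya): max(-25, 41, -15, -23) = 41
e (Lin): min(47, -38) = -38
f (Lin): min(-24, 20) = -24
Q (Priya): max(-38, -24) = -24
g (Lin): min(-47, 43, 28) = -47
h (Lin): min(20, -8, -40) = -40
R (Priya): max(-47, -40) = -40
top (Lin): min(41, -24, -40) = -40
Lin at top wants the lowest of {P=41, Q=-24, R=-40}, so chooses R.

R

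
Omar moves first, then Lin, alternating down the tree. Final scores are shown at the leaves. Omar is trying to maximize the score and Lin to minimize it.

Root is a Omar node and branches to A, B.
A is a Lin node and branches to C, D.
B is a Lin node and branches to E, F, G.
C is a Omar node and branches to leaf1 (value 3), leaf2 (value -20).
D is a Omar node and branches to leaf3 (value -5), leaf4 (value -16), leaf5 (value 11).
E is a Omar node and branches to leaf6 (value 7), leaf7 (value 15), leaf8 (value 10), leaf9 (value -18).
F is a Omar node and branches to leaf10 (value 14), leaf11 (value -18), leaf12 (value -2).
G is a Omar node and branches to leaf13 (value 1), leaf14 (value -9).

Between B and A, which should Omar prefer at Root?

A

E (Omar): max(7, 15, 10, -18) = 15
F (Omar): max(14, -18, -2) = 14
G (Omar): max(1, -9) = 1
B (Lin): min(15, 14, 1) = 1
C (Omar): max(3, -20) = 3
D (Omar): max(-5, -16, 11) = 11
A (Lin): min(3, 11) = 3
Omar prefers the higher value; B=1, A=3. A is better since 3 > 1.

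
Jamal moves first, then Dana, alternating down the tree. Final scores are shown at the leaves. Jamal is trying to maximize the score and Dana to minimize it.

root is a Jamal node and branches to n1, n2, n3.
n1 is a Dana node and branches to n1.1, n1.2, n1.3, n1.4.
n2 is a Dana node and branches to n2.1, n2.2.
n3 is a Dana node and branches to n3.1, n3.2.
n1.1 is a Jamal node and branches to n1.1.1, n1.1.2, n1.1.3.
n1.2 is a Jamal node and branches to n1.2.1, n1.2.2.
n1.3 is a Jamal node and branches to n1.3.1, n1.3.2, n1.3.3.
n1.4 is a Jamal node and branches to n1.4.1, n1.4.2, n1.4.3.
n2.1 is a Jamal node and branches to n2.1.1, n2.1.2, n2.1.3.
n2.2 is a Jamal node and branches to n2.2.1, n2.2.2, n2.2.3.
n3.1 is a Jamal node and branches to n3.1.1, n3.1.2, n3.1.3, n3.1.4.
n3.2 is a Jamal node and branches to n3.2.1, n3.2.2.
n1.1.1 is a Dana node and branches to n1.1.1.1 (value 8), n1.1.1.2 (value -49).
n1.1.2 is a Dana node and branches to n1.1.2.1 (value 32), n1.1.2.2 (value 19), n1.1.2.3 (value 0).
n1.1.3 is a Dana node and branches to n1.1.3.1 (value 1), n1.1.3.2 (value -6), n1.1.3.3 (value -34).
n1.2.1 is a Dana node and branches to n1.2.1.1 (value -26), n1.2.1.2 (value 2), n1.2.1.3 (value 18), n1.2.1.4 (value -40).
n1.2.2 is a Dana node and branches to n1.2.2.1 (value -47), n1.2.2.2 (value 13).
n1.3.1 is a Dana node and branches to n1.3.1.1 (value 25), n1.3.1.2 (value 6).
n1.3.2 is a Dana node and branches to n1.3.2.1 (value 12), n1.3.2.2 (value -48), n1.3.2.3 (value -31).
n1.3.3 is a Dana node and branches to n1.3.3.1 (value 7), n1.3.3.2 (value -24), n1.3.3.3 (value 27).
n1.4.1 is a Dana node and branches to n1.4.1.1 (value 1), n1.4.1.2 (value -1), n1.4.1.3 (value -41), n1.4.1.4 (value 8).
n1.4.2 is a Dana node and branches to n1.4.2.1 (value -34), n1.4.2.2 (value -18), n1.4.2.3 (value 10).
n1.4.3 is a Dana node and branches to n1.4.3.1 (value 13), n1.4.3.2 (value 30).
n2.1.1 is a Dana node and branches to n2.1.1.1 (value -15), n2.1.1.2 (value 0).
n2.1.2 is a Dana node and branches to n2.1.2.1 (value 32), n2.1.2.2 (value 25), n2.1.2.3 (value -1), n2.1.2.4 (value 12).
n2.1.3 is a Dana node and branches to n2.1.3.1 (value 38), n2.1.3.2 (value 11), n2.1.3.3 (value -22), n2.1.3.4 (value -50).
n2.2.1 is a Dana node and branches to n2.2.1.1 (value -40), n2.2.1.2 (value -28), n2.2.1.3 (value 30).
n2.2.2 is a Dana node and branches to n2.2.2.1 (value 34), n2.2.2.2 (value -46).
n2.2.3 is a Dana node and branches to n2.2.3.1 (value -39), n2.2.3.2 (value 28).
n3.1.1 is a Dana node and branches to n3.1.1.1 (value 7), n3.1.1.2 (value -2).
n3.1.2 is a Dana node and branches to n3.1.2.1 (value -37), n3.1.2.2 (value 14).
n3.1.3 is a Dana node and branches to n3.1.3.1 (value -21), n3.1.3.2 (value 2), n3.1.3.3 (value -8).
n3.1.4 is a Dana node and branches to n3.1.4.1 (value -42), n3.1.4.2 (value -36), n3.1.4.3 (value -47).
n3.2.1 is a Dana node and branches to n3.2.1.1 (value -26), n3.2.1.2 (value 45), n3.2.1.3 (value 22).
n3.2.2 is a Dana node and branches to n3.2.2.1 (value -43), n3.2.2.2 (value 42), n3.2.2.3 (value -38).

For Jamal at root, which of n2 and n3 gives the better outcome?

n3

n2.1.1 (Dana): min(-15, 0) = -15
n2.1.2 (Dana): min(32, 25, -1, 12) = -1
n2.1.3 (Dana): min(38, 11, -22, -50) = -50
n2.1 (Jamal): max(-15, -1, -50) = -1
n2.2.1 (Dana): min(-40, -28, 30) = -40
n2.2.2 (Dana): min(34, -46) = -46
n2.2.3 (Dana): min(-39, 28) = -39
n2.2 (Jamal): max(-40, -46, -39) = -39
n2 (Dana): min(-1, -39) = -39
n3.1.1 (Dana): min(7, -2) = -2
n3.1.2 (Dana): min(-37, 14) = -37
n3.1.3 (Dana): min(-21, 2, -8) = -21
n3.1.4 (Dana): min(-42, -36, -47) = -47
n3.1 (Jamal): max(-2, -37, -21, -47) = -2
n3.2.1 (Dana): min(-26, 45, 22) = -26
n3.2.2 (Dana): min(-43, 42, -38) = -43
n3.2 (Jamal): max(-26, -43) = -26
n3 (Dana): min(-2, -26) = -26
Jamal prefers the higher value; n2=-39, n3=-26. n3 is better since -26 > -39.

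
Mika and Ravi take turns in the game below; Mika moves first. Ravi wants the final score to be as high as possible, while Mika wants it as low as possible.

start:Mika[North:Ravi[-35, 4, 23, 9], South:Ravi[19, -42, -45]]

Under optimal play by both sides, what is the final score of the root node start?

19

North (Ravi): max(-35, 4, 23, 9) = 23
South (Ravi): max(19, -42, -45) = 19
start (Mika): min(23, 19) = 19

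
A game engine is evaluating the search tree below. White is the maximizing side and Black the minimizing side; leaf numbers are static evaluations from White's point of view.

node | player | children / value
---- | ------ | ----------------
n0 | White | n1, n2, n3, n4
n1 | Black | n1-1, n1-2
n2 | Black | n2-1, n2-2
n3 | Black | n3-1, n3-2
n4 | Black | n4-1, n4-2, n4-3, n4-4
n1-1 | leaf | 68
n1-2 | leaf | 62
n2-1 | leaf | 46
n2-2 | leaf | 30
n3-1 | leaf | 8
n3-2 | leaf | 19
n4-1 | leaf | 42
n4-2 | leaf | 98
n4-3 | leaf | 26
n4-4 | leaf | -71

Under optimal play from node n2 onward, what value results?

n2 (Black): min(46, 30) = 30

30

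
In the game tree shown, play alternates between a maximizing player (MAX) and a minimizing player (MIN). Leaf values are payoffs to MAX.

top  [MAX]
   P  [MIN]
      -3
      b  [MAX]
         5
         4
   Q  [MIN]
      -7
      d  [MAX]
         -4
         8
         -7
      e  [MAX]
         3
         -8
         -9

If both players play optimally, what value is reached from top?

b (MAX): max(5, 4) = 5
P (MIN): min(-3, 5) = -3
d (MAX): max(-4, 8, -7) = 8
e (MAX): max(3, -8, -9) = 3
Q (MIN): min(-7, 8, 3) = -7
top (MAX): max(-3, -7) = -3

-3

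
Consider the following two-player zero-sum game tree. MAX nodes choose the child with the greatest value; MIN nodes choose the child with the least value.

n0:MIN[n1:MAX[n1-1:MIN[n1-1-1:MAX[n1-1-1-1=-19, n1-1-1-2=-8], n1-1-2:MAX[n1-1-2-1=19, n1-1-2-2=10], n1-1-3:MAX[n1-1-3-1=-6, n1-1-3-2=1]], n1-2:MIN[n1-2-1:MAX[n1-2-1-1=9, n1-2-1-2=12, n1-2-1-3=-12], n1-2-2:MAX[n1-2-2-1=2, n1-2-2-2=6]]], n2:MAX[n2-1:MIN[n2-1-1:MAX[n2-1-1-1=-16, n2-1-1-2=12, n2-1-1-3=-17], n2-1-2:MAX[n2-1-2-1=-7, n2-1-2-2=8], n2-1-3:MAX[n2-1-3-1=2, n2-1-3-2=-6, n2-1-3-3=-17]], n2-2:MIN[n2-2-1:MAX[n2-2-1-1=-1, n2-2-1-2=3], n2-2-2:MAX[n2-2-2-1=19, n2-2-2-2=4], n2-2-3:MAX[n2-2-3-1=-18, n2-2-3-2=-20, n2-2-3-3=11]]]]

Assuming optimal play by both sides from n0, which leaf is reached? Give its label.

n2-2-1-2

n1-1-1 (MAX): max(-19, -8) = -8
n1-1-2 (MAX): max(19, 10) = 19
n1-1-3 (MAX): max(-6, 1) = 1
n1-1 (MIN): min(-8, 19, 1) = -8
n1-2-1 (MAX): max(9, 12, -12) = 12
n1-2-2 (MAX): max(2, 6) = 6
n1-2 (MIN): min(12, 6) = 6
n1 (MAX): max(-8, 6) = 6
n2-1-1 (MAX): max(-16, 12, -17) = 12
n2-1-2 (MAX): max(-7, 8) = 8
n2-1-3 (MAX): max(2, -6, -17) = 2
n2-1 (MIN): min(12, 8, 2) = 2
n2-2-1 (MAX): max(-1, 3) = 3
n2-2-2 (MAX): max(19, 4) = 19
n2-2-3 (MAX): max(-18, -20, 11) = 11
n2-2 (MIN): min(3, 19, 11) = 3
n2 (MAX): max(2, 3) = 3
n0 (MIN): min(6, 3) = 3
At n0, MIN picks n2 (lowest: 3).
At n2, MAX picks n2-2 (highest: 3).
At n2-2, MIN picks n2-2-1 (lowest: 3).
At n2-2-1, MAX picks n2-2-1-2 (highest: 3).
Terminal value 3.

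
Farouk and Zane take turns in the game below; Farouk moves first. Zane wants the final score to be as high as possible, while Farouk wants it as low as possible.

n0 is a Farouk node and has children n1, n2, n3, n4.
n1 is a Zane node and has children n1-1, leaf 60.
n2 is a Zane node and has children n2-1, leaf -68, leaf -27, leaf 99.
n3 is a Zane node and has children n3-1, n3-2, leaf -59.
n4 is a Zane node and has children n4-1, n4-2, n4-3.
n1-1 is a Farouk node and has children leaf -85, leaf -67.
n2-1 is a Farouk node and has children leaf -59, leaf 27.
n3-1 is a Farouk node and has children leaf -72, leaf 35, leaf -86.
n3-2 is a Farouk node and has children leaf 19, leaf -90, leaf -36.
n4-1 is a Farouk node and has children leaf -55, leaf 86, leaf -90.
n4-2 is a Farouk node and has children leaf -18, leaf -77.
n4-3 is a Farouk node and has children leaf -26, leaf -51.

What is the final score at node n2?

99

n2-1 (Farouk): min(-59, 27) = -59
n2 (Zane): max(-59, -68, -27, 99) = 99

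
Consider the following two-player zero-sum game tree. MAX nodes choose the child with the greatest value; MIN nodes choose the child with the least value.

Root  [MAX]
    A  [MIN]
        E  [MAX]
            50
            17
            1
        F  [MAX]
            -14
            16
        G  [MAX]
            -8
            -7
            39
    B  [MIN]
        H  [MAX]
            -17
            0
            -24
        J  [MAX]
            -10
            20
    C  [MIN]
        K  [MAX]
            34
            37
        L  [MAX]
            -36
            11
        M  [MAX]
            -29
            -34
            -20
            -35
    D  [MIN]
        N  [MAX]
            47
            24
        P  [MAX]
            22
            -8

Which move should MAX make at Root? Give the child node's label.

D

E (MAX): max(50, 17, 1) = 50
F (MAX): max(-14, 16) = 16
G (MAX): max(-8, -7, 39) = 39
A (MIN): min(50, 16, 39) = 16
H (MAX): max(-17, 0, -24) = 0
J (MAX): max(-10, 20) = 20
B (MIN): min(0, 20) = 0
K (MAX): max(34, 37) = 37
L (MAX): max(-36, 11) = 11
M (MAX): max(-29, -34, -20, -35) = -20
C (MIN): min(37, 11, -20) = -20
N (MAX): max(47, 24) = 47
P (MAX): max(22, -8) = 22
D (MIN): min(47, 22) = 22
Root (MAX): max(16, 0, -20, 22) = 22
MAX at Root wants the highest of {A=16, B=0, C=-20, D=22}, so chooses D.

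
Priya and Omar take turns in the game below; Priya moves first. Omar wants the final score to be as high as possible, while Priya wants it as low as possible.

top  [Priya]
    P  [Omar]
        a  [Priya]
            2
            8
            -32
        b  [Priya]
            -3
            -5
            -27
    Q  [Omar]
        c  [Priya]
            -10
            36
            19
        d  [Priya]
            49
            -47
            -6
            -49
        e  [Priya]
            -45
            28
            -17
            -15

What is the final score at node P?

-27

a (Priya): min(2, 8, -32) = -32
b (Priya): min(-3, -5, -27) = -27
P (Omar): max(-32, -27) = -27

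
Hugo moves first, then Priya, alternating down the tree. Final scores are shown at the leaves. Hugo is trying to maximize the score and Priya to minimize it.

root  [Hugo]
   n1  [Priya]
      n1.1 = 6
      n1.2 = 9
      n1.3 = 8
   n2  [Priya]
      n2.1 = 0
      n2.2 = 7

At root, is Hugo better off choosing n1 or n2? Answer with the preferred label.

n1

n1 (Priya): min(6, 9, 8) = 6
n2 (Priya): min(0, 7) = 0
Hugo prefers the higher value; n1=6, n2=0. n1 is better since 6 > 0.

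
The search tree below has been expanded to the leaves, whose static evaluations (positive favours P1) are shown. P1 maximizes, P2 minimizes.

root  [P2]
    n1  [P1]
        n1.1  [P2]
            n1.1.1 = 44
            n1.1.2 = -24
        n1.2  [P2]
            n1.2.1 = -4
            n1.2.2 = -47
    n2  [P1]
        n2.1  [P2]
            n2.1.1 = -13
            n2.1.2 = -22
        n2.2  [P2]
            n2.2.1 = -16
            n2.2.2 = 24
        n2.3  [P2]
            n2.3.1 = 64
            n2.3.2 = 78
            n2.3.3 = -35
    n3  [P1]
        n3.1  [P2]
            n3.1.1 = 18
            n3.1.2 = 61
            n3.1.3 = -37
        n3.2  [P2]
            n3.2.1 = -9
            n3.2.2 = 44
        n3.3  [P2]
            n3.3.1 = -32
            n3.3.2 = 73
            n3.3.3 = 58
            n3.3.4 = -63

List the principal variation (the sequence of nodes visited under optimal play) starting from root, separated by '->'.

n1.1 (P2): min(44, -24) = -24
n1.2 (P2): min(-4, -47) = -47
n1 (P1): max(-24, -47) = -24
n2.1 (P2): min(-13, -22) = -22
n2.2 (P2): min(-16, 24) = -16
n2.3 (P2): min(64, 78, -35) = -35
n2 (P1): max(-22, -16, -35) = -16
n3.1 (P2): min(18, 61, -37) = -37
n3.2 (P2): min(-9, 44) = -9
n3.3 (P2): min(-32, 73, 58, -63) = -63
n3 (P1): max(-37, -9, -63) = -9
root (P2): min(-24, -16, -9) = -24
At root, P2 picks n1 (lowest: -24).
At n1, P1 picks n1.1 (highest: -24).
At n1.1, P2 picks n1.1.2 (lowest: -24).
Terminal value -24.

root -> n1 -> n1.1 -> n1.1.2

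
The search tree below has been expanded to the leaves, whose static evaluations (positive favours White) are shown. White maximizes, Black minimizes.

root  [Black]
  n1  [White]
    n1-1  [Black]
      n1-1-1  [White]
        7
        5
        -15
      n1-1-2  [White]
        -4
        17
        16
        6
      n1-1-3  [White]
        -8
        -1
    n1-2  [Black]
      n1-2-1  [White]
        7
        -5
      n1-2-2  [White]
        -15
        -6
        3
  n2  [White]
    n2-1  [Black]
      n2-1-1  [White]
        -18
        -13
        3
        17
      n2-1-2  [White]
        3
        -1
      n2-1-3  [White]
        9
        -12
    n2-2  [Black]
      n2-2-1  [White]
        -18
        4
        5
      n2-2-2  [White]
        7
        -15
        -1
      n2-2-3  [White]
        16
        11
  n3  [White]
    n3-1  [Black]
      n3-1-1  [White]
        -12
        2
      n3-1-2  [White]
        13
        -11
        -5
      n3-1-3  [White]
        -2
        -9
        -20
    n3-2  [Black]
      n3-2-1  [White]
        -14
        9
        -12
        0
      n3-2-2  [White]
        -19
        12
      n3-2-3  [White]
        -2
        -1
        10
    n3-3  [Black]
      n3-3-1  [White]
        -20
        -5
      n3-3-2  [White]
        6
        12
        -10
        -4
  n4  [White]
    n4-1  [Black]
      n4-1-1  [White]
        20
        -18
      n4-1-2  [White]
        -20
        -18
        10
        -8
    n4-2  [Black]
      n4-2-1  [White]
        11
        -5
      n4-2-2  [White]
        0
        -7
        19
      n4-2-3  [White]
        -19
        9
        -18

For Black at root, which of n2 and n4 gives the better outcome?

n2

n2-1-1 (White): max(-18, -13, 3, 17) = 17
n2-1-2 (White): max(3, -1) = 3
n2-1-3 (White): max(9, -12) = 9
n2-1 (Black): min(17, 3, 9) = 3
n2-2-1 (White): max(-18, 4, 5) = 5
n2-2-2 (White): max(7, -15, -1) = 7
n2-2-3 (White): max(16, 11) = 16
n2-2 (Black): min(5, 7, 16) = 5
n2 (White): max(3, 5) = 5
n4-1-1 (White): max(20, -18) = 20
n4-1-2 (White): max(-20, -18, 10, -8) = 10
n4-1 (Black): min(20, 10) = 10
n4-2-1 (White): max(11, -5) = 11
n4-2-2 (White): max(0, -7, 19) = 19
n4-2-3 (White): max(-19, 9, -18) = 9
n4-2 (Black): min(11, 19, 9) = 9
n4 (White): max(10, 9) = 10
Black prefers the lower value; n2=5, n4=10. n2 is better since 5 < 10.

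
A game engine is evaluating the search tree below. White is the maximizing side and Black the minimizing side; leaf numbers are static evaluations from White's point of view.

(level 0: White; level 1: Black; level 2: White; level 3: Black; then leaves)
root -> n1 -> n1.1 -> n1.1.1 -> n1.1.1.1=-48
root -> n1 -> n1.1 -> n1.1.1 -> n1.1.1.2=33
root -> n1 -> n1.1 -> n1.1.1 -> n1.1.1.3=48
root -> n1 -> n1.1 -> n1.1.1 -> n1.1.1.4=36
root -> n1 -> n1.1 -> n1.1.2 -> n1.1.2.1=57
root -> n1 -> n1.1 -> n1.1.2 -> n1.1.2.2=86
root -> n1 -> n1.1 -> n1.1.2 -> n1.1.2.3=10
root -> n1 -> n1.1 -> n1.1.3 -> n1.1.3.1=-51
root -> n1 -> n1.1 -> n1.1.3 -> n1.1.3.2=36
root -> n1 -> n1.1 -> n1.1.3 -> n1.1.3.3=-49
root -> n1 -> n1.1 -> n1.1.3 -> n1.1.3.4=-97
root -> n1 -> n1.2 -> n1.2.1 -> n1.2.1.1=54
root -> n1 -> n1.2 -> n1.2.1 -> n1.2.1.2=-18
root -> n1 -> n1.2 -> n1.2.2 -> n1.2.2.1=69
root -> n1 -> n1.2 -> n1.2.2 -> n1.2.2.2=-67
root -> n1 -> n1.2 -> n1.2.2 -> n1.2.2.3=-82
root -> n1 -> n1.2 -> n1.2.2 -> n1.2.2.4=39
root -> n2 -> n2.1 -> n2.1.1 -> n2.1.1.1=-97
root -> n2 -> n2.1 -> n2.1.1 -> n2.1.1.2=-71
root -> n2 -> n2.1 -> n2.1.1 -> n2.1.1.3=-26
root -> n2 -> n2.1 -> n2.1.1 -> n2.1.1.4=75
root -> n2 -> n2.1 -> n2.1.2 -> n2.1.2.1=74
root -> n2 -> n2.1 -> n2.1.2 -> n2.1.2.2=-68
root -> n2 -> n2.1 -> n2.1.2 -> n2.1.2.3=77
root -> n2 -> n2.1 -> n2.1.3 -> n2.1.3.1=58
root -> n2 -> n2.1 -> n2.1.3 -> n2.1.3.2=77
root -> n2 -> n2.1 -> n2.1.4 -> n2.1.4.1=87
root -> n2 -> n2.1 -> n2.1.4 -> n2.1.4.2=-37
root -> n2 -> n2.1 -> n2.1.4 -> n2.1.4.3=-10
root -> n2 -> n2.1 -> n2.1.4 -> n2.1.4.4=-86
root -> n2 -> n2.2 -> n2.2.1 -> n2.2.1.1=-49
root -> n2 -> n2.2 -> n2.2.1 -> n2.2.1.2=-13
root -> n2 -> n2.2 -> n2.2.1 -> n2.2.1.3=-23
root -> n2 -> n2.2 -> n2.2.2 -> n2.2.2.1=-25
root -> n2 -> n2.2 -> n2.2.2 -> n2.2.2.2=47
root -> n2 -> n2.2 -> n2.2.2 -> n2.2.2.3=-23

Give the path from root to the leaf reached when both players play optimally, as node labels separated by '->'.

n1.1.1 (Black): min(-48, 33, 48, 36) = -48
n1.1.2 (Black): min(57, 86, 10) = 10
n1.1.3 (Black): min(-51, 36, -49, -97) = -97
n1.1 (White): max(-48, 10, -97) = 10
n1.2.1 (Black): min(54, -18) = -18
n1.2.2 (Black): min(69, -67, -82, 39) = -82
n1.2 (White): max(-18, -82) = -18
n1 (Black): min(10, -18) = -18
n2.1.1 (Black): min(-97, -71, -26, 75) = -97
n2.1.2 (Black): min(74, -68, 77) = -68
n2.1.3 (Black): min(58, 77) = 58
n2.1.4 (Black): min(87, -37, -10, -86) = -86
n2.1 (White): max(-97, -68, 58, -86) = 58
n2.2.1 (Black): min(-49, -13, -23) = -49
n2.2.2 (Black): min(-25, 47, -23) = -25
n2.2 (White): max(-49, -25) = -25
n2 (Black): min(58, -25) = -25
root (White): max(-18, -25) = -18
At root, White picks n1 (highest: -18).
At n1, Black picks n1.2 (lowest: -18).
At n1.2, White picks n1.2.1 (highest: -18).
At n1.2.1, Black picks n1.2.1.2 (lowest: -18).
Terminal value -18.

root -> n1 -> n1.2 -> n1.2.1 -> n1.2.1.2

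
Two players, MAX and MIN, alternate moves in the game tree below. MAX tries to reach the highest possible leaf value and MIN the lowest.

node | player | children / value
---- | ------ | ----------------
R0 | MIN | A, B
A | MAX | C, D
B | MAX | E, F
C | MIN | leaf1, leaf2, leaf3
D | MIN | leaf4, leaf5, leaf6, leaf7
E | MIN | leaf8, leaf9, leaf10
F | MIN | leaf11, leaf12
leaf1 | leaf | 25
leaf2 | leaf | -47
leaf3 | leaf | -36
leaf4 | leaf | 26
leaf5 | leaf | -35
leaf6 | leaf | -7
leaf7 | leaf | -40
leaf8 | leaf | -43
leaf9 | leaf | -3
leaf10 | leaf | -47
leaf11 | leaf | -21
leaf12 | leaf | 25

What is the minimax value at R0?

C (MIN): min(25, -47, -36) = -47
D (MIN): min(26, -35, -7, -40) = -40
A (MAX): max(-47, -40) = -40
E (MIN): min(-43, -3, -47) = -47
F (MIN): min(-21, 25) = -21
B (MAX): max(-47, -21) = -21
R0 (MIN): min(-40, -21) = -40

-40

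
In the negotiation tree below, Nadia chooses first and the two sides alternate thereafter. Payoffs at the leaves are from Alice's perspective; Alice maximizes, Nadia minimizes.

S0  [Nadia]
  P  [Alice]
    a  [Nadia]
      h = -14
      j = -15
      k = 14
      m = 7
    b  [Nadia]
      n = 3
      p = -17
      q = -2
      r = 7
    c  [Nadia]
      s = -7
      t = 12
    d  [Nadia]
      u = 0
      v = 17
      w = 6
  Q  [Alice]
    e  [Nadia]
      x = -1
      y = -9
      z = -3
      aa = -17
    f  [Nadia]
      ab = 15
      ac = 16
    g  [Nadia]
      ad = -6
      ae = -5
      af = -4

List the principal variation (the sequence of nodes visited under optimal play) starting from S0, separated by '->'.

S0 -> P -> d -> u

a (Nadia): min(-14, -15, 14, 7) = -15
b (Nadia): min(3, -17, -2, 7) = -17
c (Nadia): min(-7, 12) = -7
d (Nadia): min(0, 17, 6) = 0
P (Alice): max(-15, -17, -7, 0) = 0
e (Nadia): min(-1, -9, -3, -17) = -17
f (Nadia): min(15, 16) = 15
g (Nadia): min(-6, -5, -4) = -6
Q (Alice): max(-17, 15, -6) = 15
S0 (Nadia): min(0, 15) = 0
At S0, Nadia picks P (lowest: 0).
At P, Alice picks d (highest: 0).
At d, Nadia picks u (lowest: 0).
Terminal value 0.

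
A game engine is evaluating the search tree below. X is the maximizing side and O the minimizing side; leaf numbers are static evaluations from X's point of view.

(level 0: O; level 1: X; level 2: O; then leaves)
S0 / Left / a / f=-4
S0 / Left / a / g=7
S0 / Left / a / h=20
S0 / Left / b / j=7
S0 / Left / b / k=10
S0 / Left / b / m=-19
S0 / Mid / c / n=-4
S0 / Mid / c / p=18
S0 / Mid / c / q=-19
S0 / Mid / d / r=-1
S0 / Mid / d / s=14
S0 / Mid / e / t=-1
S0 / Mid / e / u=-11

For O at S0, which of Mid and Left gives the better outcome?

c (O): min(-4, 18, -19) = -19
d (O): min(-1, 14) = -1
e (O): min(-1, -11) = -11
Mid (X): max(-19, -1, -11) = -1
a (O): min(-4, 7, 20) = -4
b (O): min(7, 10, -19) = -19
Left (X): max(-4, -19) = -4
O prefers the lower value; Mid=-1, Left=-4. Left is better since -4 < -1.

Left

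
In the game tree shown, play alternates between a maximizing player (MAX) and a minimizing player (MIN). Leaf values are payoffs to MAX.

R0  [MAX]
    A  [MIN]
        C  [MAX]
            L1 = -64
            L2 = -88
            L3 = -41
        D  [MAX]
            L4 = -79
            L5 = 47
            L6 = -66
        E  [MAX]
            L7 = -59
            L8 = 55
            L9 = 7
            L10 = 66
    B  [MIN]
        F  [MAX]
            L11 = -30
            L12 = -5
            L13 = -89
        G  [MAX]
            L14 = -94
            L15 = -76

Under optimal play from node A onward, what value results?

-41

C (MAX): max(-64, -88, -41) = -41
D (MAX): max(-79, 47, -66) = 47
E (MAX): max(-59, 55, 7, 66) = 66
A (MIN): min(-41, 47, 66) = -41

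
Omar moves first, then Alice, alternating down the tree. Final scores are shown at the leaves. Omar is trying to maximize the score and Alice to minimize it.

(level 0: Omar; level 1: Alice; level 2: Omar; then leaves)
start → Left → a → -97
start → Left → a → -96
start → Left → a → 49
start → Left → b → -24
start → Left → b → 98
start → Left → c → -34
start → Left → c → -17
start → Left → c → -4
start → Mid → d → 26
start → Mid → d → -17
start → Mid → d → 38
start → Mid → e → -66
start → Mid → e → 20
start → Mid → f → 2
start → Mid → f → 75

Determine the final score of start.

20

a (Omar): max(-97, -96, 49) = 49
b (Omar): max(-24, 98) = 98
c (Omar): max(-34, -17, -4) = -4
Left (Alice): min(49, 98, -4) = -4
d (Omar): max(26, -17, 38) = 38
e (Omar): max(-66, 20) = 20
f (Omar): max(2, 75) = 75
Mid (Alice): min(38, 20, 75) = 20
start (Omar): max(-4, 20) = 20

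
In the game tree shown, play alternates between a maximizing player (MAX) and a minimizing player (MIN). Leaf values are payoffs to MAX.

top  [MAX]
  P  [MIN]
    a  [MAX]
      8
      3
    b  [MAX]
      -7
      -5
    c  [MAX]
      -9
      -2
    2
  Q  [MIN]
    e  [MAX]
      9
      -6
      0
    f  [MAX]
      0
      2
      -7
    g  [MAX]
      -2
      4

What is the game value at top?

2

a (MAX): max(8, 3) = 8
b (MAX): max(-7, -5) = -5
c (MAX): max(-9, -2) = -2
P (MIN): min(8, -5, -2, 2) = -5
e (MAX): max(9, -6, 0) = 9
f (MAX): max(0, 2, -7) = 2
g (MAX): max(-2, 4) = 4
Q (MIN): min(9, 2, 4) = 2
top (MAX): max(-5, 2) = 2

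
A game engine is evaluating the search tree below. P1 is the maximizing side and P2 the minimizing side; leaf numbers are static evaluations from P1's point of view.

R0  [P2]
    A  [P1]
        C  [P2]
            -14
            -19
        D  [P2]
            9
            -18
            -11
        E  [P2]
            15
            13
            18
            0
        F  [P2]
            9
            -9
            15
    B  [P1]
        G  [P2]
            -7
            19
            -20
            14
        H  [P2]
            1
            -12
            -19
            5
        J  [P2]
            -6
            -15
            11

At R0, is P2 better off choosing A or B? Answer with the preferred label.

B

C (P2): min(-14, -19) = -19
D (P2): min(9, -18, -11) = -18
E (P2): min(15, 13, 18, 0) = 0
F (P2): min(9, -9, 15) = -9
A (P1): max(-19, -18, 0, -9) = 0
G (P2): min(-7, 19, -20, 14) = -20
H (P2): min(1, -12, -19, 5) = -19
J (P2): min(-6, -15, 11) = -15
B (P1): max(-20, -19, -15) = -15
P2 prefers the lower value; A=0, B=-15. B is better since -15 < 0.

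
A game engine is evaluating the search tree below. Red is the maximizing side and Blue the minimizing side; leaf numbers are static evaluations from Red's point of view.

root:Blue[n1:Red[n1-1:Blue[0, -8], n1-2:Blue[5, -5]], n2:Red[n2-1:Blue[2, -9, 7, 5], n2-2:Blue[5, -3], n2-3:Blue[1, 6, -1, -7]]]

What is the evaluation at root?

-5

n1-1 (Blue): min(0, -8) = -8
n1-2 (Blue): min(5, -5) = -5
n1 (Red): max(-8, -5) = -5
n2-1 (Blue): min(2, -9, 7, 5) = -9
n2-2 (Blue): min(5, -3) = -3
n2-3 (Blue): min(1, 6, -1, -7) = -7
n2 (Red): max(-9, -3, -7) = -3
root (Blue): min(-5, -3) = -5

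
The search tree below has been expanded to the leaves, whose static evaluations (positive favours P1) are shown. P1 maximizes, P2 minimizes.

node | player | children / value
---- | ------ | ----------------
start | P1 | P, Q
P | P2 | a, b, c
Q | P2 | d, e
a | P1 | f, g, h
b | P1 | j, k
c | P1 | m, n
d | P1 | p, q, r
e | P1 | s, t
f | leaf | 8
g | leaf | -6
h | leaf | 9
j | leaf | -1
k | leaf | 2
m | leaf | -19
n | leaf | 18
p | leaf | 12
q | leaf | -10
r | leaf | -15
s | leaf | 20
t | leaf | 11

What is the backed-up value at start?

a (P1): max(8, -6, 9) = 9
b (P1): max(-1, 2) = 2
c (P1): max(-19, 18) = 18
P (P2): min(9, 2, 18) = 2
d (P1): max(12, -10, -15) = 12
e (P1): max(20, 11) = 20
Q (P2): min(12, 20) = 12
start (P1): max(2, 12) = 12

12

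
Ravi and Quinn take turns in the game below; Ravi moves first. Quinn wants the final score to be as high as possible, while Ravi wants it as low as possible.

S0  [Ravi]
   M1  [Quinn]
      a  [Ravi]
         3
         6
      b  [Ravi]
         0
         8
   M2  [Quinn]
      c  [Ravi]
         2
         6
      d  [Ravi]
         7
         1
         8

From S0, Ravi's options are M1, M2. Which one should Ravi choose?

M2

a (Ravi): min(3, 6) = 3
b (Ravi): min(0, 8) = 0
M1 (Quinn): max(3, 0) = 3
c (Ravi): min(2, 6) = 2
d (Ravi): min(7, 1, 8) = 1
M2 (Quinn): max(2, 1) = 2
S0 (Ravi): min(3, 2) = 2
Ravi at S0 wants the lowest of {M1=3, M2=2}, so chooses M2.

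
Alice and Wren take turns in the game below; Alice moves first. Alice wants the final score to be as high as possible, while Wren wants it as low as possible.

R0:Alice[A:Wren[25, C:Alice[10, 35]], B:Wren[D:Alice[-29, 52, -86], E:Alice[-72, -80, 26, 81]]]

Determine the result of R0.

C (Alice): max(10, 35) = 35
A (Wren): min(25, 35) = 25
D (Alice): max(-29, 52, -86) = 52
E (Alice): max(-72, -80, 26, 81) = 81
B (Wren): min(52, 81) = 52
R0 (Alice): max(25, 52) = 52

52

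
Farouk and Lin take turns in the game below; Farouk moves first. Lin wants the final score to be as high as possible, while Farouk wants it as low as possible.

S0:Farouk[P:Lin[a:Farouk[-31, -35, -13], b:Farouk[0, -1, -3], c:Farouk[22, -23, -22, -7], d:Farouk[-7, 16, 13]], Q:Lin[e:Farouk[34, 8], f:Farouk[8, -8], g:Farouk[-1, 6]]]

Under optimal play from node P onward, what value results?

-3

a (Farouk): min(-31, -35, -13) = -35
b (Farouk): min(0, -1, -3) = -3
c (Farouk): min(22, -23, -22, -7) = -23
d (Farouk): min(-7, 16, 13) = -7
P (Lin): max(-35, -3, -23, -7) = -3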